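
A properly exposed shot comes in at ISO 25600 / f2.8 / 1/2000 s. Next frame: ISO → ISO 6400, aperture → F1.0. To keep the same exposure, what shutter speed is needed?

1/4000s

ISO: 25600 → 12800 → 6400 — 2 stops dropped (darker).
Aperture: f/2.8 → f/2 → f/1.4 → f/1.0 — 3 stops wider (brighter).
Net change so far: 1 stop brighter. Offset with the shutter speed: 1/2000 → 1/4000.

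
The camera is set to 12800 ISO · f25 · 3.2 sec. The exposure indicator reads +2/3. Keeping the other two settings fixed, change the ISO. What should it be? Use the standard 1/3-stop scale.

ISO 8000

Overexposed by 2/3 stop → need 2/3 stop darker.
ISO: 12800 → 10000 → 8000.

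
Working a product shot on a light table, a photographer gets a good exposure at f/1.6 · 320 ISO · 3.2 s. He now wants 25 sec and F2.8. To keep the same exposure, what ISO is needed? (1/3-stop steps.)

Shutter speed: 3.2 → 4 → 5 → 6 → 8 → 10 → 13 → 15 → 20 → 25 — 3 stops longer (brighter).
Aperture: f/1.6 → f/1.8 → f/2 → f/2.2 → f/2.5 → f/2.8 — 1 2/3 stops smaller aperture (darker).
Net change so far: 1 1/3 stops brighter. Offset with the ISO: 320 → 250 → 200 → 160 → 125.

ISO 125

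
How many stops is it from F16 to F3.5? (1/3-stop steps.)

4 1/3 stops

f/16 → f/14 → f/13 → f/11 → f/10 → f/9 → f/8 → f/7.1 → f/6.3 → f/5.6 → f/5 → f/4.5 → f/4 → f/3.5 — count the steps: 13 third-stops = 4 1/3 stops.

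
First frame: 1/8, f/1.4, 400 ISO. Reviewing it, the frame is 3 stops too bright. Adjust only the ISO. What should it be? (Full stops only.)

Overexposed by 3 stops → need 3 stops darker.
ISO: 400 → 200 → 100 → 50.

ISO 50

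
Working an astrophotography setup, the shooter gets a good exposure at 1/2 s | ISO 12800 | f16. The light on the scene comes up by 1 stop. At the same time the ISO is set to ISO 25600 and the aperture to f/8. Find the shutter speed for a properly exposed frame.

Scene light: 1 stop brighter.
ISO: 12800 → 25600 — 1 stop raised (brighter).
Aperture: f/16 → f/11 → f/8 — 2 stops opened up (brighter).
Net so far: 4 stops brighter. Shutter speed: 1/2 → 1/4 → 1/8 → 1/15 → 1/30.

1/30s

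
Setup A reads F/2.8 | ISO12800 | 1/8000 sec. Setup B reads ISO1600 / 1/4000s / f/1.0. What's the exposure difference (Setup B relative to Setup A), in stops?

Aperture: f/2.8 → f/2 → f/1.4 → f/1.0 — 3 stops wider (brighter).
Shutter speed: 1/8000 → 1/4000 — 1 stop longer (brighter).
ISO: 12800 → 6400 → 3200 → 1600 — 3 stops lower (darker).
Net: +3 +1 −3 = +1 stop.

1 stop brighter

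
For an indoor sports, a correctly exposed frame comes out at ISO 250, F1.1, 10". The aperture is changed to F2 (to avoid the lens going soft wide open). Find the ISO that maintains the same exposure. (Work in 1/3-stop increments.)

Aperture: f/1.1 → f/1.2 → f/1.4 → f/1.6 → f/1.8 → f/2 — 1 2/3 stops stopped down (darker).
Need 1 2/3 stops brighter from the ISO: 250 → 320 → 400 → 500 → 640 → 800.

ISO 800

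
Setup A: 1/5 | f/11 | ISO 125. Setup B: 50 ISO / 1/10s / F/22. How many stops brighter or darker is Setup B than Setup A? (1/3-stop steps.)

Aperture: f/11 → f/13 → f/14 → f/16 → f/18 → f/20 → f/22 — 2 stops stopped down (darker).
Shutter speed: 1/5 → 1/6 → 1/8 → 1/10 — 1 stop shorter (darker).
ISO: 125 → 100 → 80 → 64 → 50 — 1 1/3 stops lower (darker).
Net: −2 −1 −1 1/3 = −4 1/3 stops.

4 1/3 stops darker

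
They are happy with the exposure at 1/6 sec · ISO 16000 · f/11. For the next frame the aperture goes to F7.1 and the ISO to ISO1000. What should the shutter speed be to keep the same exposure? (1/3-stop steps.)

1 s

Aperture: f/11 → f/10 → f/9 → f/8 → f/7.1 — 1 1/3 stops larger aperture (brighter).
ISO: 16000 → 12800 → 10000 → 8000 → 6400 → 5000 → 4000 → 3200 → 2500 → 2000 → 1600 → 1250 → 1000 — 4 stops dropped (darker).
Net change so far: 2 2/3 stops darker. Offset with the shutter speed: 1/6 → 1/5 → 1/4 → 0.3 → 0.4 → 0.5 → 0.6 → 0.8 → 1.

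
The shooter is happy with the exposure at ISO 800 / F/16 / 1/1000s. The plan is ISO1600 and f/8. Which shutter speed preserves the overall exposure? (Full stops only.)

1/8000s

ISO: 800 → 1600 — 1 stop higher (brighter).
Aperture: f/16 → f/11 → f/8 — 2 stops opened up (brighter).
Net change so far: 3 stops brighter. Offset with the shutter speed: 1/1000 → 1/2000 → 1/4000 → 1/8000.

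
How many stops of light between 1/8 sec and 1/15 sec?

1 stop

1/8 → 1/15 — count the steps: 1 stop.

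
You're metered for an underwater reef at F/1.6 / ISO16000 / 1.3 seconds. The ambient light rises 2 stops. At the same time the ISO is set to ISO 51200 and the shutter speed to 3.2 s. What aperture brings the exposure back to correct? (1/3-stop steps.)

f/9

Scene light: 2 stops brighter.
ISO: 16000 → 20000 → 25600 → 32000 → 40000 → 51200 — 1 2/3 stops higher (brighter).
Shutter speed: 1.3 → 1.6 → 2 → 2.5 → 3.2 — 1 1/3 stops longer (brighter).
Net so far: 5 stops brighter. Aperture: f/1.6 → f/1.8 → f/2 → f/2.2 → f/2.5 → f/2.8 → f/3.2 → f/3.5 → f/4 → f/4.5 → f/5 → f/5.6 → f/6.3 → f/7.1 → f/8 → f/9.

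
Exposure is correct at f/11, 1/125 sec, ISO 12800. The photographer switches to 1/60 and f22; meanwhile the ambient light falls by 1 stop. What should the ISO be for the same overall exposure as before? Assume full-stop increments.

ISO 51200

Scene light: 1 stop darker.
Shutter speed: 1/125 → 1/60 — 1 stop slower (brighter).
Aperture: f/11 → f/16 → f/22 — 2 stops smaller aperture (darker).
Net so far: 2 stops darker. ISO: 12800 → 25600 → 51200.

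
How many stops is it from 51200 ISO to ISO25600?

1 stop

51200 → 25600 — count the steps: 1 stop.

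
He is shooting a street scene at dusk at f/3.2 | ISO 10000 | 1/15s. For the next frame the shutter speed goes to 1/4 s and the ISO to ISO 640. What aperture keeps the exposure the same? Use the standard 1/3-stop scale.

f/1.6

Shutter speed: 1/15 → 1/13 → 1/10 → 1/8 → 1/6 → 1/5 → 1/4 — 2 stops longer (brighter).
ISO: 10000 → 8000 → 6400 → 5000 → 4000 → 3200 → 2500 → 2000 → 1600 → 1250 → 1000 → 800 → 640 — 4 stops lower (darker).
Net change so far: 2 stops darker. Offset with the aperture: f/3.2 → f/2.8 → f/2.5 → f/2.2 → f/2 → f/1.8 → f/1.6.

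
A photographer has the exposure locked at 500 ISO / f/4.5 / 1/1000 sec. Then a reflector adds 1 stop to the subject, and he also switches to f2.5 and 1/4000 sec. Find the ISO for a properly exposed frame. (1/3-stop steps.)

Scene light: 1 stop brighter.
Aperture: f/4.5 → f/4 → f/3.5 → f/3.2 → f/2.8 → f/2.5 — 1 2/3 stops opened up (brighter).
Shutter speed: 1/1000 → 1/1250 → 1/1600 → 1/2000 → 1/2500 → 1/3200 → 1/4000 — 2 stops faster (darker).
Net so far: 2/3 stop brighter. ISO: 500 → 400 → 320.

ISO 320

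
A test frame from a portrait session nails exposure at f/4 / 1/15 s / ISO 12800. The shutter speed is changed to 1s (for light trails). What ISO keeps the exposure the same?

Shutter speed: 1/15 → 1/8 → 1/4 → 1/2 → 1 — 4 stops slower (brighter).
Need 4 stops darker from the ISO: 12800 → 6400 → 3200 → 1600 → 800.

ISO 800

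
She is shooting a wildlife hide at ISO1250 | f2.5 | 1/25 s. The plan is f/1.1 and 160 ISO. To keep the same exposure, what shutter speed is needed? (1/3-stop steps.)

Aperture: f/2.5 → f/2.2 → f/2 → f/1.8 → f/1.6 → f/1.4 → f/1.2 → f/1.1 — 2 1/3 stops wider (brighter).
ISO: 1250 → 1000 → 800 → 640 → 500 → 400 → 320 → 250 → 200 → 160 — 3 stops dropped (darker).
Net change so far: 2/3 stop darker. Offset with the shutter speed: 1/25 → 1/20 → 1/15.

1/15s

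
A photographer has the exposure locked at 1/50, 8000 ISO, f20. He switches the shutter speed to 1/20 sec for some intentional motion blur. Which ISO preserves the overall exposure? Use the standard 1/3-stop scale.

Shutter speed: 1/50 → 1/40 → 1/30 → 1/25 → 1/20 — 1 1/3 stops slower (brighter).
Need 1 1/3 stops darker from the ISO: 8000 → 6400 → 5000 → 4000 → 3200.

ISO 3200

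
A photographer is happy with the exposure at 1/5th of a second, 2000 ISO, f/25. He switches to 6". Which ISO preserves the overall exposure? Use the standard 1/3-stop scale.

Shutter speed: 1/5 → 1/4 → 0.3 → 0.4 → 0.5 → 0.6 → 0.8 → 1 → 1.3 → 1.6 → 2 → 2.5 → 3.2 → 4 → 5 → 6 — 5 stops longer (brighter).
Need 5 stops darker from the ISO: 2000 → 1600 → 1250 → 1000 → 800 → 640 → 500 → 400 → 320 → 250 → 200 → 160 → 125 → 100 → 80 → 64.

ISO 64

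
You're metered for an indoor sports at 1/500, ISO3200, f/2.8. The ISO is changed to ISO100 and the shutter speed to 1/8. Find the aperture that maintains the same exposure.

f/4

ISO: 3200 → 1600 → 800 → 400 → 200 → 100 — 5 stops lower (darker).
Shutter speed: 1/500 → 1/250 → 1/125 → 1/60 → 1/30 → 1/15 → 1/8 — 6 stops slower (brighter).
Net change so far: 1 stop brighter. Offset with the aperture: f/2.8 → f/4.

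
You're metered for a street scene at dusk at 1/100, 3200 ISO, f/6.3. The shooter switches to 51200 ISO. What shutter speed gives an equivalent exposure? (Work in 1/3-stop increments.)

ISO: 3200 → 4000 → 5000 → 6400 → 8000 → 10000 → 12800 → 16000 → 20000 → 25600 → 32000 → 40000 → 51200 — 4 stops raised (brighter).
Need 4 stops darker from the shutter speed: 1/100 → 1/125 → 1/160 → 1/200 → 1/250 → 1/320 → 1/400 → 1/500 → 1/640 → 1/800 → 1/1000 → 1/1250 → 1/1600.

1/1600s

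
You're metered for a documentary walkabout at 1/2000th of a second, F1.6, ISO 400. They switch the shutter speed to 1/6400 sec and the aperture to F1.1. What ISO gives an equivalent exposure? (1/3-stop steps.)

Shutter speed: 1/2000 → 1/2500 → 1/3200 → 1/4000 → 1/5000 → 1/6400 — 1 2/3 stops faster (darker).
Aperture: f/1.6 → f/1.4 → f/1.2 → f/1.1 — 1 stop opened up (brighter).
Net change so far: 2/3 stop darker. Offset with the ISO: 400 → 500 → 640.

ISO 640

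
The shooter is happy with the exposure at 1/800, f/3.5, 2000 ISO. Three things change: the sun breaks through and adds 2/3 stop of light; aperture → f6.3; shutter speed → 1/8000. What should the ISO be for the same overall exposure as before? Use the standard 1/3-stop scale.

Scene light: 2/3 stop brighter.
Aperture: f/3.5 → f/4 → f/4.5 → f/5 → f/5.6 → f/6.3 — 1 2/3 stops stopped down (darker).
Shutter speed: 1/800 → 1/1000 → 1/1250 → 1/1600 → 1/2000 → 1/2500 → 1/3200 → 1/4000 → 1/5000 → 1/6400 → 1/8000 — 3 1/3 stops faster (darker).
Net so far: 4 1/3 stops darker. ISO: 2000 → 2500 → 3200 → 4000 → 5000 → 6400 → 8000 → 10000 → 12800 → 16000 → 20000 → 25600 → 32000 → 40000.

ISO 40000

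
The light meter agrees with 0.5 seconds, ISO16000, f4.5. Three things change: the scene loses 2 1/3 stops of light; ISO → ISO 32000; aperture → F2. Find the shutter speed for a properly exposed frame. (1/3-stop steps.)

Scene light: 2 1/3 stops darker.
ISO: 16000 → 20000 → 25600 → 32000 — 1 stop raised (brighter).
Aperture: f/4.5 → f/4 → f/3.5 → f/3.2 → f/2.8 → f/2.5 → f/2.2 → f/2 — 2 1/3 stops wider (brighter).
Net so far: 1 stop brighter. Shutter speed: 0.5 → 0.4 → 0.3 → 1/4.

1/4s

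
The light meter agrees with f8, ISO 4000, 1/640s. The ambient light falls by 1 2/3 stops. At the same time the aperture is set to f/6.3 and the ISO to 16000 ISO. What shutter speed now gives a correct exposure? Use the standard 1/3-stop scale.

1/1250s

Scene light: 1 2/3 stops darker.
Aperture: f/8 → f/7.1 → f/6.3 — 2/3 stop larger aperture (brighter).
ISO: 4000 → 5000 → 6400 → 8000 → 10000 → 12800 → 16000 — 2 stops higher (brighter).
Net so far: 1 stop brighter. Shutter speed: 1/640 → 1/800 → 1/1000 → 1/1250.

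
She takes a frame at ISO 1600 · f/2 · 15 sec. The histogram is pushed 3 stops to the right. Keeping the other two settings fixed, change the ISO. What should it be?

ISO 200

Overexposed by 3 stops → need 3 stops darker.
ISO: 1600 → 800 → 400 → 200.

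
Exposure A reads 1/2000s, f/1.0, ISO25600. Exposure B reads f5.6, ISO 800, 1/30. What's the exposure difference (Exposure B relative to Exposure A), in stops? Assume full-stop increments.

Aperture: f/1.0 → f/1.4 → f/2 → f/2.8 → f/4 → f/5.6 — 5 stops smaller aperture (darker).
Shutter speed: 1/2000 → 1/1000 → 1/500 → 1/250 → 1/125 → 1/60 → 1/30 — 6 stops slower (brighter).
ISO: 25600 → 12800 → 6400 → 3200 → 1600 → 800 — 5 stops dropped (darker).
Net: −5 +6 −5 = −4 stops.

4 stops darker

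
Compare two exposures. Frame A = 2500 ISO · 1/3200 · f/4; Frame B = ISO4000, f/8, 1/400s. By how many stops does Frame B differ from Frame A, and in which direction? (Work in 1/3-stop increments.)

1 2/3 stops brighter

Aperture: f/4 → f/4.5 → f/5 → f/5.6 → f/6.3 → f/7.1 → f/8 — 2 stops smaller aperture (darker).
Shutter speed: 1/3200 → 1/2500 → 1/2000 → 1/1600 → 1/1250 → 1/1000 → 1/800 → 1/640 → 1/500 → 1/400 — 3 stops slower (brighter).
ISO: 2500 → 3200 → 4000 — 2/3 stop higher (brighter).
Net: −2 +3 +2/3 = +1 2/3 stops.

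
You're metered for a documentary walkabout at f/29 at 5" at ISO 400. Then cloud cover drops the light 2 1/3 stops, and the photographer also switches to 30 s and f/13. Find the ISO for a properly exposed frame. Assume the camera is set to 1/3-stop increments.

ISO 64

Scene light: 2 1/3 stops darker.
Shutter speed: 5 → 6 → 8 → 10 → 13 → 15 → 20 → 25 → 30 — 2 2/3 stops longer (brighter).
Aperture: f/29 → f/25 → f/22 → f/20 → f/18 → f/16 → f/14 → f/13 — 2 1/3 stops wider (brighter).
Net so far: 2 2/3 stops brighter. ISO: 400 → 320 → 250 → 200 → 160 → 125 → 100 → 80 → 64.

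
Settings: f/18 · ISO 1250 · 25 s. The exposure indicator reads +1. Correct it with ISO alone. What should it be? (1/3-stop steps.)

Overexposed by 1 stop → need 1 stop darker.
ISO: 1250 → 1000 → 800 → 640.

ISO 640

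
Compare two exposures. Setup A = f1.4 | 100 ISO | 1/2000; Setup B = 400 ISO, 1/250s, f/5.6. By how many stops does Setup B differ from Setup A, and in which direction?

Aperture: f/1.4 → f/2 → f/2.8 → f/4 → f/5.6 — 4 stops stopped down (darker).
Shutter speed: 1/2000 → 1/1000 → 1/500 → 1/250 — 3 stops longer (brighter).
ISO: 100 → 200 → 400 — 2 stops raised (brighter).
Net: −4 +3 +2 = +1 stop.

1 stop brighter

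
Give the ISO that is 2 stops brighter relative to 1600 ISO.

ISO 6400

ISO: 1600 → 3200 → 6400 — 2 stops higher (brighter).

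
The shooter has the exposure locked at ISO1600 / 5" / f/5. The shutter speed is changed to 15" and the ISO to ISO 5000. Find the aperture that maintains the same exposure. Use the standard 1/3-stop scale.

f/16

Shutter speed: 5 → 6 → 8 → 10 → 13 → 15 — 1 2/3 stops slower (brighter).
ISO: 1600 → 2000 → 2500 → 3200 → 4000 → 5000 — 1 2/3 stops higher (brighter).
Net change so far: 3 1/3 stops brighter. Offset with the aperture: f/5 → f/5.6 → f/6.3 → f/7.1 → f/8 → f/9 → f/10 → f/11 → f/13 → f/14 → f/16.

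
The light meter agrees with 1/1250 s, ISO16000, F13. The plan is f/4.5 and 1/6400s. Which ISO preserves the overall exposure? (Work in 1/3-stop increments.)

ISO 10000

Aperture: f/13 → f/11 → f/10 → f/9 → f/8 → f/7.1 → f/6.3 → f/5.6 → f/5 → f/4.5 — 3 stops wider (brighter).
Shutter speed: 1/1250 → 1/1600 → 1/2000 → 1/2500 → 1/3200 → 1/4000 → 1/5000 → 1/6400 — 2 1/3 stops shorter (darker).
Net change so far: 2/3 stop brighter. Offset with the ISO: 16000 → 12800 → 10000.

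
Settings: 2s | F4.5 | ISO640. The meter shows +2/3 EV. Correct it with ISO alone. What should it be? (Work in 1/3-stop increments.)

ISO 400

Overexposed by 2/3 stop → need 2/3 stop darker.
ISO: 640 → 500 → 400.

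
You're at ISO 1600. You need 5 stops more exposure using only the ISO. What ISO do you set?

ISO: 1600 → 3200 → 6400 → 12800 → 25600 → 51200 — 5 stops higher (brighter).

ISO 51200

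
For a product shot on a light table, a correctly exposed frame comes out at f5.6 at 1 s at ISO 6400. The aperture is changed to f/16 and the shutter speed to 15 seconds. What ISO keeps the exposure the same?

Aperture: f/5.6 → f/8 → f/11 → f/16 — 3 stops narrower (darker).
Shutter speed: 1 → 2 → 4 → 8 → 15 — 4 stops longer (brighter).
Net change so far: 1 stop brighter. Offset with the ISO: 6400 → 3200.

ISO 3200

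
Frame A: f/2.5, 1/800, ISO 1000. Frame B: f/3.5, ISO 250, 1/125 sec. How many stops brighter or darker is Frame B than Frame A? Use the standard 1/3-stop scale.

Aperture: f/2.5 → f/2.8 → f/3.2 → f/3.5 — 1 stop stopped down (darker).
Shutter speed: 1/800 → 1/640 → 1/500 → 1/400 → 1/320 → 1/250 → 1/200 → 1/160 → 1/125 — 2 2/3 stops slower (brighter).
ISO: 1000 → 800 → 640 → 500 → 400 → 320 → 250 — 2 stops lower (darker).
Net: −1 +2 2/3 −2 = −1/3 stops.

1/3 stop darker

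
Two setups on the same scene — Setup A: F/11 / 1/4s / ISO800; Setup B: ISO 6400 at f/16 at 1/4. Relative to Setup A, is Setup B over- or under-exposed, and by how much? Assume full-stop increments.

Aperture: f/11 → f/16 — 1 stop smaller aperture (darker).
Shutter speed: unchanged.
ISO: 800 → 1600 → 3200 → 6400 — 3 stops raised (brighter).
Net: −1 +3 = +2 stops.

2 stops brighter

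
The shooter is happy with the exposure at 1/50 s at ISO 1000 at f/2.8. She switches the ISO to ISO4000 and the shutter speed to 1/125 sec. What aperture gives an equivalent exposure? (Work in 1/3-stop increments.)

ISO: 1000 → 1250 → 1600 → 2000 → 2500 → 3200 → 4000 — 2 stops higher (brighter).
Shutter speed: 1/50 → 1/60 → 1/80 → 1/100 → 1/125 — 1 1/3 stops faster (darker).
Net change so far: 2/3 stop brighter. Offset with the aperture: f/2.8 → f/3.2 → f/3.5.

f/3.5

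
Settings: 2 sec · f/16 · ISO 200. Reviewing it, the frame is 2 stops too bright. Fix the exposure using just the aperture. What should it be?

Overexposed by 2 stops → need 2 stops darker.
Aperture: f/16 → f/22 → f/32.

f/32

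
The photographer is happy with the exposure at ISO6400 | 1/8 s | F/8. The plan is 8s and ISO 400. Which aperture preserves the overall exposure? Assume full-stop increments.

f/16

Shutter speed: 1/8 → 1/4 → 1/2 → 1 → 2 → 4 → 8 — 6 stops slower (brighter).
ISO: 6400 → 3200 → 1600 → 800 → 400 — 4 stops dropped (darker).
Net change so far: 2 stops brighter. Offset with the aperture: f/8 → f/11 → f/16.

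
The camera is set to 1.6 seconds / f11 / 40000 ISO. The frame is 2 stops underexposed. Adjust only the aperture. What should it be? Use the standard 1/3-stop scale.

f/5.6

Underexposed by 2 stops → need 2 stops brighter.
Aperture: f/11 → f/10 → f/9 → f/8 → f/7.1 → f/6.3 → f/5.6.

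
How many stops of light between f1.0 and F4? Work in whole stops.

4 stops

f/1.0 → f/1.4 → f/2 → f/2.8 → f/4 — count the steps: 4 stops.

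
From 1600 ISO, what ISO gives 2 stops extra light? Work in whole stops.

ISO 6400

ISO: 1600 → 3200 → 6400 — 2 stops raised (brighter).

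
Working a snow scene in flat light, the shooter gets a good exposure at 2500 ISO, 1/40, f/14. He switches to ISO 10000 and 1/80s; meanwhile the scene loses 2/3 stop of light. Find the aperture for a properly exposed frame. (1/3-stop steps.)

Scene light: 2/3 stop darker.
ISO: 2500 → 3200 → 4000 → 5000 → 6400 → 8000 → 10000 — 2 stops higher (brighter).
Shutter speed: 1/40 → 1/50 → 1/60 → 1/80 — 1 stop shorter (darker).
Net so far: 1/3 stop brighter. Aperture: f/14 → f/16.

f/16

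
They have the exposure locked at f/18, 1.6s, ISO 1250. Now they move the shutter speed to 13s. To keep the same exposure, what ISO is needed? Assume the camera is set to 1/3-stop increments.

Shutter speed: 1.6 → 2 → 2.5 → 3.2 → 4 → 5 → 6 → 8 → 10 → 13 — 3 stops longer (brighter).
Need 3 stops darker from the ISO: 1250 → 1000 → 800 → 640 → 500 → 400 → 320 → 250 → 200 → 160.

ISO 160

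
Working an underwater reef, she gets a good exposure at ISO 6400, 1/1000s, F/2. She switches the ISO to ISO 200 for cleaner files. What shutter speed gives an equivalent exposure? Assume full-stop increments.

ISO: 6400 → 3200 → 1600 → 800 → 400 → 200 — 5 stops lower (darker).
Need 5 stops brighter from the shutter speed: 1/1000 → 1/500 → 1/250 → 1/125 → 1/60 → 1/30.

1/30s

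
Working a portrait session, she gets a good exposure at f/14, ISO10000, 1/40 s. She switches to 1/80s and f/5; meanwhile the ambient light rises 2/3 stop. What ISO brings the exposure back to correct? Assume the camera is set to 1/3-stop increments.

Scene light: 2/3 stop brighter.
Shutter speed: 1/40 → 1/50 → 1/60 → 1/80 — 1 stop shorter (darker).
Aperture: f/14 → f/13 → f/11 → f/10 → f/9 → f/8 → f/7.1 → f/6.3 → f/5.6 → f/5 — 3 stops larger aperture (brighter).
Net so far: 2 2/3 stops brighter. ISO: 10000 → 8000 → 6400 → 5000 → 4000 → 3200 → 2500 → 2000 → 1600.

ISO 1600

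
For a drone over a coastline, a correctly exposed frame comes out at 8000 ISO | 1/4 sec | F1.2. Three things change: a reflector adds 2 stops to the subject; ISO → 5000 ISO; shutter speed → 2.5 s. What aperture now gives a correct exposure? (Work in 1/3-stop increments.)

Scene light: 2 stops brighter.
ISO: 8000 → 6400 → 5000 — 2/3 stop lower (darker).
Shutter speed: 1/4 → 0.3 → 0.4 → 0.5 → 0.6 → 0.8 → 1 → 1.3 → 1.6 → 2 → 2.5 — 3 1/3 stops longer (brighter).
Net so far: 4 2/3 stops brighter. Aperture: f/1.2 → f/1.4 → f/1.6 → f/1.8 → f/2 → f/2.2 → f/2.5 → f/2.8 → f/3.2 → f/3.5 → f/4 → f/4.5 → f/5 → f/5.6 → f/6.3.

f/6.3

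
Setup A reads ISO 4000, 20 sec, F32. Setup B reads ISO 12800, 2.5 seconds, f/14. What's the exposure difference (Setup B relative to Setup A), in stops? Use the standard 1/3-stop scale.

Aperture: f/32 → f/29 → f/25 → f/22 → f/20 → f/18 → f/16 → f/14 — 2 1/3 stops larger aperture (brighter).
Shutter speed: 20 → 15 → 13 → 10 → 8 → 6 → 5 → 4 → 3.2 → 2.5 — 3 stops shorter (darker).
ISO: 4000 → 5000 → 6400 → 8000 → 10000 → 12800 — 1 2/3 stops raised (brighter).
Net: +2 1/3 −3 +1 2/3 = +1 stop.

1 stop brighter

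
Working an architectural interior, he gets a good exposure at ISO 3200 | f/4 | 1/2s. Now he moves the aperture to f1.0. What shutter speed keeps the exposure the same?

1/30s

Aperture: f/4 → f/2.8 → f/2 → f/1.4 → f/1.0 — 4 stops larger aperture (brighter).
Need 4 stops darker from the shutter speed: 1/2 → 1/4 → 1/8 → 1/15 → 1/30.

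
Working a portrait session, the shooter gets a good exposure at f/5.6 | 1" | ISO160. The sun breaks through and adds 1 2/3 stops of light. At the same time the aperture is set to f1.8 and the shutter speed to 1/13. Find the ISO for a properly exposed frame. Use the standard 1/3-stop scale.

ISO 64

Scene light: 1 2/3 stops brighter.
Aperture: f/5.6 → f/5 → f/4.5 → f/4 → f/3.5 → f/3.2 → f/2.8 → f/2.5 → f/2.2 → f/2 → f/1.8 — 3 1/3 stops larger aperture (brighter).
Shutter speed: 1 → 0.8 → 0.6 → 0.5 → 0.4 → 0.3 → 1/4 → 1/5 → 1/6 → 1/8 → 1/10 → 1/13 — 3 2/3 stops faster (darker).
Net so far: 1 1/3 stops brighter. ISO: 160 → 125 → 100 → 80 → 64.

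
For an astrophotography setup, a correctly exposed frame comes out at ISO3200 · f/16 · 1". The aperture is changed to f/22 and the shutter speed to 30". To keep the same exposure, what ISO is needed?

ISO 200

Aperture: f/16 → f/22 — 1 stop narrower (darker).
Shutter speed: 1 → 2 → 4 → 8 → 15 → 30 — 5 stops longer (brighter).
Net change so far: 4 stops brighter. Offset with the ISO: 3200 → 1600 → 800 → 400 → 200.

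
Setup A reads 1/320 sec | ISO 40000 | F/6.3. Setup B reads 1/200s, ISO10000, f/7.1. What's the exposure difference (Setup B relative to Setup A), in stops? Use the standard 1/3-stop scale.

Aperture: f/6.3 → f/7.1 — 1/3 stop stopped down (darker).
Shutter speed: 1/320 → 1/250 → 1/200 — 2/3 stop longer (brighter).
ISO: 40000 → 32000 → 25600 → 20000 → 16000 → 12800 → 10000 — 2 stops dropped (darker).
Net: −1/3 +2/3 −2 = −1 2/3 stops.

1 2/3 stops darker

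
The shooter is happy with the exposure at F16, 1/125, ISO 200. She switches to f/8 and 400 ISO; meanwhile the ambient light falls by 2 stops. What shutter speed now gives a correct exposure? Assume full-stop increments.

1/250s

Scene light: 2 stops darker.
Aperture: f/16 → f/11 → f/8 — 2 stops opened up (brighter).
ISO: 200 → 400 — 1 stop higher (brighter).
Net so far: 1 stop brighter. Shutter speed: 1/125 → 1/250.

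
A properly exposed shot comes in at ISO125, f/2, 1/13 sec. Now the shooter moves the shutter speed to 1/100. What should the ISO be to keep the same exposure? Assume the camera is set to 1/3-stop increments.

Shutter speed: 1/13 → 1/15 → 1/20 → 1/25 → 1/30 → 1/40 → 1/50 → 1/60 → 1/80 → 1/100 — 3 stops faster (darker).
Need 3 stops brighter from the ISO: 125 → 160 → 200 → 250 → 320 → 400 → 500 → 640 → 800 → 1000.

ISO 1000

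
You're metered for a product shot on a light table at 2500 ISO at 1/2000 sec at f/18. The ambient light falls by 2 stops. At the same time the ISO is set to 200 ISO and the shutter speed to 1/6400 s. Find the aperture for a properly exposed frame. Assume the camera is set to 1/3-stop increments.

Scene light: 2 stops darker.
ISO: 2500 → 2000 → 1600 → 1250 → 1000 → 800 → 640 → 500 → 400 → 320 → 250 → 200 — 3 2/3 stops lower (darker).
Shutter speed: 1/2000 → 1/2500 → 1/3200 → 1/4000 → 1/5000 → 1/6400 — 1 2/3 stops faster (darker).
Net so far: 7 1/3 stops darker. Aperture: f/18 → f/16 → f/14 → f/13 → f/11 → f/10 → f/9 → f/8 → f/7.1 → f/6.3 → f/5.6 → f/5 → f/4.5 → f/4 → f/3.5 → f/3.2 → f/2.8 → f/2.5 → f/2.2 → f/2 → f/1.8 → f/1.6 → f/1.4.

f/1.4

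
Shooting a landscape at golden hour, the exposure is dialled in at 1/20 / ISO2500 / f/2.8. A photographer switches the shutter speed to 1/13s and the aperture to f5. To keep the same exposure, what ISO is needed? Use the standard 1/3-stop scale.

ISO 5000

Shutter speed: 1/20 → 1/15 → 1/13 — 2/3 stop slower (brighter).
Aperture: f/2.8 → f/3.2 → f/3.5 → f/4 → f/4.5 → f/5 — 1 2/3 stops narrower (darker).
Net change so far: 1 stop darker. Offset with the ISO: 2500 → 3200 → 4000 → 5000.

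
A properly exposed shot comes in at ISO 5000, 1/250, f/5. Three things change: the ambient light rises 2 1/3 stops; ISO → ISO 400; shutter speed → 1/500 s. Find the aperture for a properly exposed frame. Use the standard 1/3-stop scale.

f/2.2

Scene light: 2 1/3 stops brighter.
ISO: 5000 → 4000 → 3200 → 2500 → 2000 → 1600 → 1250 → 1000 → 800 → 640 → 500 → 400 — 3 2/3 stops lower (darker).
Shutter speed: 1/250 → 1/320 → 1/400 → 1/500 — 1 stop shorter (darker).
Net so far: 2 1/3 stops darker. Aperture: f/5 → f/4.5 → f/4 → f/3.5 → f/3.2 → f/2.8 → f/2.5 → f/2.2.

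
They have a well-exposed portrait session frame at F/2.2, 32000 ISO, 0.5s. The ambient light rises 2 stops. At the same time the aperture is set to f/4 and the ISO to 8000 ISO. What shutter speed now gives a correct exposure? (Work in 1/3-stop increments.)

1.6 s

Scene light: 2 stops brighter.
Aperture: f/2.2 → f/2.5 → f/2.8 → f/3.2 → f/3.5 → f/4 — 1 2/3 stops narrower (darker).
ISO: 32000 → 25600 → 20000 → 16000 → 12800 → 10000 → 8000 — 2 stops lower (darker).
Net so far: 1 2/3 stops darker. Shutter speed: 0.5 → 0.6 → 0.8 → 1 → 1.3 → 1.6.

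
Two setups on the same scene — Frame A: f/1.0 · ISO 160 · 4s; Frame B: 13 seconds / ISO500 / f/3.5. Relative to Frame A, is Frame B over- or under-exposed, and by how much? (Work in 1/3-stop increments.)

Aperture: f/1.0 → f/1.1 → f/1.2 → f/1.4 → f/1.6 → f/1.8 → f/2 → f/2.2 → f/2.5 → f/2.8 → f/3.2 → f/3.5 — 3 2/3 stops stopped down (darker).
Shutter speed: 4 → 5 → 6 → 8 → 10 → 13 — 1 2/3 stops longer (brighter).
ISO: 160 → 200 → 250 → 320 → 400 → 500 — 1 2/3 stops raised (brighter).
Net: −3 2/3 +1 2/3 +1 2/3 = −1/3 stops.

1/3 stop darker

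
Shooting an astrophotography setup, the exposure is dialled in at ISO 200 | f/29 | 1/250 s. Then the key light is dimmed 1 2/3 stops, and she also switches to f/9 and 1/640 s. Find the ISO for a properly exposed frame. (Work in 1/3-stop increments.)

Scene light: 1 2/3 stops darker.
Aperture: f/29 → f/25 → f/22 → f/20 → f/18 → f/16 → f/14 → f/13 → f/11 → f/10 → f/9 — 3 1/3 stops opened up (brighter).
Shutter speed: 1/250 → 1/320 → 1/400 → 1/500 → 1/640 — 1 1/3 stops shorter (darker).
Net so far: 1/3 stop brighter. ISO: 200 → 160.

ISO 160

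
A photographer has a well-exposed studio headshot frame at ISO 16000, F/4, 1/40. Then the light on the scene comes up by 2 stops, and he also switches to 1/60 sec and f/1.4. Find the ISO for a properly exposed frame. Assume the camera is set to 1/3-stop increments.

ISO 800

Scene light: 2 stops brighter.
Shutter speed: 1/40 → 1/50 → 1/60 — 2/3 stop shorter (darker).
Aperture: f/4 → f/3.5 → f/3.2 → f/2.8 → f/2.5 → f/2.2 → f/2 → f/1.8 → f/1.6 → f/1.4 — 3 stops wider (brighter).
Net so far: 4 1/3 stops brighter. ISO: 16000 → 12800 → 10000 → 8000 → 6400 → 5000 → 4000 → 3200 → 2500 → 2000 → 1600 → 1250 → 1000 → 800.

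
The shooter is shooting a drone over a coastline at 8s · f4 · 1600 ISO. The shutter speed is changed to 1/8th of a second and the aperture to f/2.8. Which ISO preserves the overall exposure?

ISO 51200

Shutter speed: 8 → 4 → 2 → 1 → 1/2 → 1/4 → 1/8 — 6 stops faster (darker).
Aperture: f/4 → f/2.8 — 1 stop opened up (brighter).
Net change so far: 5 stops darker. Offset with the ISO: 1600 → 3200 → 6400 → 12800 → 25600 → 51200.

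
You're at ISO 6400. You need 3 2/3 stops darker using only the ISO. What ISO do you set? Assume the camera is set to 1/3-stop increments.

ISO: 6400 → 5000 → 4000 → 3200 → 2500 → 2000 → 1600 → 1250 → 1000 → 800 → 640 → 500 — 3 2/3 stops dropped (darker).

ISO 500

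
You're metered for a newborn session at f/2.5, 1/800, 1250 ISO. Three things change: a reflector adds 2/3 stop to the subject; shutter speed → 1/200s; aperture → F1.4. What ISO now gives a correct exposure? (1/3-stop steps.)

ISO 64

Scene light: 2/3 stop brighter.
Shutter speed: 1/800 → 1/640 → 1/500 → 1/400 → 1/320 → 1/250 → 1/200 — 2 stops longer (brighter).
Aperture: f/2.5 → f/2.2 → f/2 → f/1.8 → f/1.6 → f/1.4 — 1 2/3 stops wider (brighter).
Net so far: 4 1/3 stops brighter. ISO: 1250 → 1000 → 800 → 640 → 500 → 400 → 320 → 250 → 200 → 160 → 125 → 100 → 80 → 64.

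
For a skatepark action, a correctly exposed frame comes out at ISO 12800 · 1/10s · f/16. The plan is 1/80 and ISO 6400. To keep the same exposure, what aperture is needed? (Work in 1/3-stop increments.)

Shutter speed: 1/10 → 1/13 → 1/15 → 1/20 → 1/25 → 1/30 → 1/40 → 1/50 → 1/60 → 1/80 — 3 stops faster (darker).
ISO: 12800 → 10000 → 8000 → 6400 — 1 stop dropped (darker).
Net change so far: 4 stops darker. Offset with the aperture: f/16 → f/14 → f/13 → f/11 → f/10 → f/9 → f/8 → f/7.1 → f/6.3 → f/5.6 → f/5 → f/4.5 → f/4.

f/4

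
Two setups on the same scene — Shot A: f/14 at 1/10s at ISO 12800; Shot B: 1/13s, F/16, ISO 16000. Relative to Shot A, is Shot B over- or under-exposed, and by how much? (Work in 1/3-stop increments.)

Aperture: f/14 → f/16 — 1/3 stop narrower (darker).
Shutter speed: 1/10 → 1/13 — 1/3 stop shorter (darker).
ISO: 12800 → 16000 — 1/3 stop higher (brighter).
Net: −1/3 −1/3 +1/3 = −1/3 stops.

1/3 stop darker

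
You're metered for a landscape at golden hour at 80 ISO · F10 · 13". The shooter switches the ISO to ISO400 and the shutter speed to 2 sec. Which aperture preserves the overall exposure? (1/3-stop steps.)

f/9

ISO: 80 → 100 → 125 → 160 → 200 → 250 → 320 → 400 — 2 1/3 stops raised (brighter).
Shutter speed: 13 → 10 → 8 → 6 → 5 → 4 → 3.2 → 2.5 → 2 — 2 2/3 stops faster (darker).
Net change so far: 1/3 stop darker. Offset with the aperture: f/10 → f/9.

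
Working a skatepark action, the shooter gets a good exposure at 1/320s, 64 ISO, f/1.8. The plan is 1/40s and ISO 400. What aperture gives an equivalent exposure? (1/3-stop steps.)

f/13

Shutter speed: 1/320 → 1/250 → 1/200 → 1/160 → 1/125 → 1/100 → 1/80 → 1/60 → 1/50 → 1/40 — 3 stops longer (brighter).
ISO: 64 → 80 → 100 → 125 → 160 → 200 → 250 → 320 → 400 — 2 2/3 stops higher (brighter).
Net change so far: 5 2/3 stops brighter. Offset with the aperture: f/1.8 → f/2 → f/2.2 → f/2.5 → f/2.8 → f/3.2 → f/3.5 → f/4 → f/4.5 → f/5 → f/5.6 → f/6.3 → f/7.1 → f/8 → f/9 → f/10 → f/11 → f/13.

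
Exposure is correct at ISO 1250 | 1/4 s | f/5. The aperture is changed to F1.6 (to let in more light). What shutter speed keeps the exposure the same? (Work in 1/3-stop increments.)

Aperture: f/5 → f/4.5 → f/4 → f/3.5 → f/3.2 → f/2.8 → f/2.5 → f/2.2 → f/2 → f/1.8 → f/1.6 — 3 1/3 stops wider (brighter).
Need 3 1/3 stops darker from the shutter speed: 1/4 → 1/5 → 1/6 → 1/8 → 1/10 → 1/13 → 1/15 → 1/20 → 1/25 → 1/30 → 1/40.

1/40s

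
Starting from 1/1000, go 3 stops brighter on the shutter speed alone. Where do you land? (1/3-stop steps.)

Shutter speed: 1/1000 → 1/800 → 1/640 → 1/500 → 1/400 → 1/320 → 1/250 → 1/200 → 1/160 → 1/125 — 3 stops longer (brighter).

1/125s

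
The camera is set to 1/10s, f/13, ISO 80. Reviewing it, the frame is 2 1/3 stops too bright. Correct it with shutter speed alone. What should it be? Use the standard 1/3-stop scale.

Overexposed by 2 1/3 stops → need 2 1/3 stops darker.
Shutter speed: 1/10 → 1/13 → 1/15 → 1/20 → 1/25 → 1/30 → 1/40 → 1/50.

1/50s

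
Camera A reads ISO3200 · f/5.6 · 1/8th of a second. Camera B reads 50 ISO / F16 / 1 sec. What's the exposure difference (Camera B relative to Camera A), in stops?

Aperture: f/5.6 → f/8 → f/11 → f/16 — 3 stops narrower (darker).
Shutter speed: 1/8 → 1/4 → 1/2 → 1 — 3 stops slower (brighter).
ISO: 3200 → 1600 → 800 → 400 → 200 → 100 → 50 — 6 stops lower (darker).
Net: −3 +3 −6 = −6 stops.

6 stops darker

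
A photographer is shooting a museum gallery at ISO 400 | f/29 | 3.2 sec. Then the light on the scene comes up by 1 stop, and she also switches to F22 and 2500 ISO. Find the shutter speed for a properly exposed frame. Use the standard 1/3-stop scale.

1/6s

Scene light: 1 stop brighter.
Aperture: f/29 → f/25 → f/22 — 2/3 stop opened up (brighter).
ISO: 400 → 500 → 640 → 800 → 1000 → 1250 → 1600 → 2000 → 2500 — 2 2/3 stops raised (brighter).
Net so far: 4 1/3 stops brighter. Shutter speed: 3.2 → 2.5 → 2 → 1.6 → 1.3 → 1 → 0.8 → 0.6 → 0.5 → 0.4 → 0.3 → 1/4 → 1/5 → 1/6.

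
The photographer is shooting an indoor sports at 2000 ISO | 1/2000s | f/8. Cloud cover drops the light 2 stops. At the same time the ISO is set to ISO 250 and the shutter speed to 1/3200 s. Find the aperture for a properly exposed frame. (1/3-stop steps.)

f/1.1

Scene light: 2 stops darker.
ISO: 2000 → 1600 → 1250 → 1000 → 800 → 640 → 500 → 400 → 320 → 250 — 3 stops lower (darker).
Shutter speed: 1/2000 → 1/2500 → 1/3200 — 2/3 stop shorter (darker).
Net so far: 5 2/3 stops darker. Aperture: f/8 → f/7.1 → f/6.3 → f/5.6 → f/5 → f/4.5 → f/4 → f/3.5 → f/3.2 → f/2.8 → f/2.5 → f/2.2 → f/2 → f/1.8 → f/1.6 → f/1.4 → f/1.2 → f/1.1.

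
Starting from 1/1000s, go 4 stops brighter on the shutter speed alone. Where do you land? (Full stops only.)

Shutter speed: 1/1000 → 1/500 → 1/250 → 1/125 → 1/60 — 4 stops longer (brighter).

1/60s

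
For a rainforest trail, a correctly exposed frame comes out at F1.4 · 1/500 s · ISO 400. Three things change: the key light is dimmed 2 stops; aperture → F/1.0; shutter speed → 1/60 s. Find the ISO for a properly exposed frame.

Scene light: 2 stops darker.
Aperture: f/1.4 → f/1.0 — 1 stop wider (brighter).
Shutter speed: 1/500 → 1/250 → 1/125 → 1/60 — 3 stops longer (brighter).
Net so far: 2 stops brighter. ISO: 400 → 200 → 100.

ISO 100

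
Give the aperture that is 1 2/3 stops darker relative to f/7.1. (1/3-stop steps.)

f/13

Aperture: f/7.1 → f/8 → f/9 → f/10 → f/11 → f/13 — 1 2/3 stops smaller aperture (darker).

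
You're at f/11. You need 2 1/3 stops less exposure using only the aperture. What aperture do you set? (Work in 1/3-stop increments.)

Aperture: f/11 → f/13 → f/14 → f/16 → f/18 → f/20 → f/22 → f/25 — 2 1/3 stops stopped down (darker).

f/25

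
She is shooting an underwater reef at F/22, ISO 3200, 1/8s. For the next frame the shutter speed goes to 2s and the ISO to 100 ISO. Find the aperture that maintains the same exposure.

Shutter speed: 1/8 → 1/4 → 1/2 → 1 → 2 — 4 stops slower (brighter).
ISO: 3200 → 1600 → 800 → 400 → 200 → 100 — 5 stops dropped (darker).
Net change so far: 1 stop darker. Offset with the aperture: f/22 → f/16.

f/16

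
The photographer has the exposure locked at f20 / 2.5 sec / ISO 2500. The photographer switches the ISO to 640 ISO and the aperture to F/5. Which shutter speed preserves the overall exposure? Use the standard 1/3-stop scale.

ISO: 2500 → 2000 → 1600 → 1250 → 1000 → 800 → 640 — 2 stops lower (darker).
Aperture: f/20 → f/18 → f/16 → f/14 → f/13 → f/11 → f/10 → f/9 → f/8 → f/7.1 → f/6.3 → f/5.6 → f/5 — 4 stops wider (brighter).
Net change so far: 2 stops brighter. Offset with the shutter speed: 2.5 → 2 → 1.6 → 1.3 → 1 → 0.8 → 0.6.

0.6 s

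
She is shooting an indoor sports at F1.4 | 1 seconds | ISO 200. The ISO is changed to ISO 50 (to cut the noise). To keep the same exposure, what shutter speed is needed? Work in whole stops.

ISO: 200 → 100 → 50 — 2 stops dropped (darker).
Need 2 stops brighter from the shutter speed: 1 → 2 → 4.

4 s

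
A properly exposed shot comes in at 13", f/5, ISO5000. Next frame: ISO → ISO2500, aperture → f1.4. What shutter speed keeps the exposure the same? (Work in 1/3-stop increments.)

2 s

ISO: 5000 → 4000 → 3200 → 2500 — 1 stop dropped (darker).
Aperture: f/5 → f/4.5 → f/4 → f/3.5 → f/3.2 → f/2.8 → f/2.5 → f/2.2 → f/2 → f/1.8 → f/1.6 → f/1.4 — 3 2/3 stops opened up (brighter).
Net change so far: 2 2/3 stops brighter. Offset with the shutter speed: 13 → 10 → 8 → 6 → 5 → 4 → 3.2 → 2.5 → 2.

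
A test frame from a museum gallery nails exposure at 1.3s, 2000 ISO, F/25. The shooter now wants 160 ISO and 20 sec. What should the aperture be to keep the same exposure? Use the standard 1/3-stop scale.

ISO: 2000 → 1600 → 1250 → 1000 → 800 → 640 → 500 → 400 → 320 → 250 → 200 → 160 — 3 2/3 stops lower (darker).
Shutter speed: 1.3 → 1.6 → 2 → 2.5 → 3.2 → 4 → 5 → 6 → 8 → 10 → 13 → 15 → 20 — 4 stops longer (brighter).
Net change so far: 1/3 stop brighter. Offset with the aperture: f/25 → f/29.

f/29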